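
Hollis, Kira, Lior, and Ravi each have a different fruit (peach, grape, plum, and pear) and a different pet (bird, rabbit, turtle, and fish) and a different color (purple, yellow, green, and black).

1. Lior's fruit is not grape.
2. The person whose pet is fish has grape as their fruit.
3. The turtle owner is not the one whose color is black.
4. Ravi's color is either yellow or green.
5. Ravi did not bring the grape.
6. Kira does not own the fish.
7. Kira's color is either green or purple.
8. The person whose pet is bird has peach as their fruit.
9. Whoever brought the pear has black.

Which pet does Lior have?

rabbit

With clues 1–2, fish is impossible for Lior's pet.
With clues 1–9, bird and turtle are impossible for Lior's pet.
That leaves rabbit.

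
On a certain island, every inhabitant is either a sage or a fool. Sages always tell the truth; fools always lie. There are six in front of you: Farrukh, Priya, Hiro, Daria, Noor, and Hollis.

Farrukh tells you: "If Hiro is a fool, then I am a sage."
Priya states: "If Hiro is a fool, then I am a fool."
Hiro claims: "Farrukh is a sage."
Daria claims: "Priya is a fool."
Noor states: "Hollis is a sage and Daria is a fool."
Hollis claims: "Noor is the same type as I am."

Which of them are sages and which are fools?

Farrukh: sage, Priya: sage, Hiro: sage, Daria: fool, Noor: sage, Hollis: sage

Consider Farrukh. Suppose Farrukh is a fool.
Then no assignment of the remaining roles makes every statement match its speaker's type — contradiction.
So Farrukh is a sage.
With that fixed, Hiro's statement is true, so Hiro is a sage.
With that fixed, Priya's statement is true, so Priya is a sage.
With that fixed, Daria's statement is false, so Daria is a fool.
Consider Noor. Suppose Noor is a fool.
Then whichever role Hollis has, Hollis's statement has the wrong truth value — contradiction.
So Noor is a sage.
Consider Hollis. Suppose Hollis is a fool.
Then Noor's statement comes out false, contradicting Noor being a sage.
So Hollis is a sage.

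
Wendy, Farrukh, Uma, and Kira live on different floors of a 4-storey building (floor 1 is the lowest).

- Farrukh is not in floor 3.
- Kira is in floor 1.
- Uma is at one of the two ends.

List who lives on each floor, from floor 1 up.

Kira, Farrukh, Wendy, Uma

From clue 1: Farrukh is in {1,2,4}.
From clues 1–2: Kira → floor 1.
From clues 1–3: Farrukh → floor 2, Wendy → floor 3, Uma → floor 4.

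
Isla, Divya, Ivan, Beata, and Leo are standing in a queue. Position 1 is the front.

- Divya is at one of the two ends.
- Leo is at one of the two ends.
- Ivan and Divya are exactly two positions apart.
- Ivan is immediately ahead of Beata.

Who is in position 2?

Isla

With clue 1, Divya is ruled out for position 2.
With clues 1–2, Leo is ruled out for position 2.
With clues 1–3, Ivan is ruled out for position 2.
With clues 1–4, Beata is ruled out for position 2.
So position 2 is Isla.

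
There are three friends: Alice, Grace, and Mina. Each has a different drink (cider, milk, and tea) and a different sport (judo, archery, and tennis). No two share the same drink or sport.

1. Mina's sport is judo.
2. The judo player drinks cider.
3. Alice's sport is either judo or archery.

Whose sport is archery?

Alice

Clue 1 rules out Mina for the one with sport archery.
With clues 1–3, Grace is impossible for the one with sport archery.
That leaves Alice.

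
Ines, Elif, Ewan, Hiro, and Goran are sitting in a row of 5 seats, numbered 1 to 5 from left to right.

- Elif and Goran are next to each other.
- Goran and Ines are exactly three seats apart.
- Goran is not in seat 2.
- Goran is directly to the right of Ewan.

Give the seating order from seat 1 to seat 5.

From clues 1–2: Ines is in {1,2,4,5}.
From clues 1–3: Ines is in {1,2,4}.
From clues 1–4: Ines → seat 1, Hiro → seat 2, Ewan → seat 3, Goran → seat 4, Elif → seat 5.

Ines, Hiro, Ewan, Goran, Elif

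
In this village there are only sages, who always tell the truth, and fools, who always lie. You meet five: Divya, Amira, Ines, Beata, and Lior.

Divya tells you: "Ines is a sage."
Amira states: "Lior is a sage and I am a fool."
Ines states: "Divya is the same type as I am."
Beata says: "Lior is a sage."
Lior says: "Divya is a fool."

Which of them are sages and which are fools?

Consider Divya. Suppose Divya is a fool.
Then whichever role Ines has, Ines's statement has the wrong truth value — contradiction.
So Divya is a sage.
With that fixed, Lior's statement is false, so Lior is a fool.
With that fixed, Amira's statement is false, so Amira is a fool.
With that fixed, Beata's statement is false, so Beata is a fool.
Consider Ines. Suppose Ines is a fool.
Then Divya's statement comes out false, contradicting Divya being a sage.
So Ines is a sage.

Divya: sage, Amira: fool, Ines: sage, Beata: fool, Lior: fool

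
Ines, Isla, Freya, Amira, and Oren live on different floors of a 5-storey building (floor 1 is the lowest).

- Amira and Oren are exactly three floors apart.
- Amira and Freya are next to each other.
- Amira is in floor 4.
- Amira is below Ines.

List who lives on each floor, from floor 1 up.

From clue 1: Amira is in {1,2,4,5}.
From clues 1–3: Oren → floor 1, Amira → floor 4.
From clues 1–4: Isla → floor 2, Freya → floor 3, Ines → floor 5.

Oren, Isla, Freya, Amira, Ines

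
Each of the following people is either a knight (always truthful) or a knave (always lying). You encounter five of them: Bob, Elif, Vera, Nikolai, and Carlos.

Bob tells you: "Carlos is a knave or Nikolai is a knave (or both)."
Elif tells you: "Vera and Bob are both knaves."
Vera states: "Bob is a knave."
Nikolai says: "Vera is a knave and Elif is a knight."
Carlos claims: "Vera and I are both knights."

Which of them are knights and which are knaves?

Consider Bob. Suppose Bob is a knave.
Then no assignment of the remaining roles makes every statement match its speaker's type — contradiction.
So Bob is a knight.
With that fixed, Elif's statement is false, so Elif is a knave.
With that fixed, Vera's statement is false, so Vera is a knave.
With that fixed, Nikolai's statement is false, so Nikolai is a knave.
With that fixed, Carlos's statement is false, so Carlos is a knave.

Bob: knight, Elif: knave, Vera: knave, Nikolai: knave, Carlos: knave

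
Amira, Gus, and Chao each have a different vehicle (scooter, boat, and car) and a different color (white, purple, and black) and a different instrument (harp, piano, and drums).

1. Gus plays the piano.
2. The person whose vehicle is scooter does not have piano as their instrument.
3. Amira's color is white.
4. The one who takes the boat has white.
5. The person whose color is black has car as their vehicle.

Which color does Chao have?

With clues 1–3, white is impossible for Chao's color.
With clues 1–5, black is impossible for Chao's color.
That leaves purple.

purple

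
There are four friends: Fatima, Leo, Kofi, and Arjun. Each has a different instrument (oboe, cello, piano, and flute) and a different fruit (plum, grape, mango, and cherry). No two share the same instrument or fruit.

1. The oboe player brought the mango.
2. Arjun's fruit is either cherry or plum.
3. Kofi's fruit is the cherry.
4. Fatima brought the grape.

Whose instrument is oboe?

With clues 1–2, Arjun is impossible for the one with instrument oboe.
With clues 1–3, Kofi is impossible for the one with instrument oboe.
With clues 1–4, Fatima is impossible for the one with instrument oboe.
That leaves Leo.

Leo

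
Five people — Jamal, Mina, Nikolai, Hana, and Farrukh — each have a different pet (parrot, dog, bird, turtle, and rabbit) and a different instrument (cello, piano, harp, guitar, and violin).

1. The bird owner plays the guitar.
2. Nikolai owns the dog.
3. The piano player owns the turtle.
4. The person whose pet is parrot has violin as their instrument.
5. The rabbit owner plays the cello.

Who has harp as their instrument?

Nikolai

With clues 1–5, Farrukh, Hana, Jamal, and Mina are impossible for the one with instrument harp.
That leaves Nikolai.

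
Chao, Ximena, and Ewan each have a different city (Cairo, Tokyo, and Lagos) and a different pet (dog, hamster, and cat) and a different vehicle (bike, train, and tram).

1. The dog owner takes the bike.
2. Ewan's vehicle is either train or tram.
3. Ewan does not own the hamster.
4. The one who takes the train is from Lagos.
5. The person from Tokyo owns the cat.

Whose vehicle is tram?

Ewan

With clues 1–5, Chao and Ximena are impossible for the one with vehicle tram.
That leaves Ewan.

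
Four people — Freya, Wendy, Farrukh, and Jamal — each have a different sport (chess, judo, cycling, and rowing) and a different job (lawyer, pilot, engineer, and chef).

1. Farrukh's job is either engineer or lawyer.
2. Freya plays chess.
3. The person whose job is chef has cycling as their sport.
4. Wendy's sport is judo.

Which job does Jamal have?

chef

With clues 1–4, engineer, lawyer, and pilot are impossible for Jamal's job.
That leaves chef.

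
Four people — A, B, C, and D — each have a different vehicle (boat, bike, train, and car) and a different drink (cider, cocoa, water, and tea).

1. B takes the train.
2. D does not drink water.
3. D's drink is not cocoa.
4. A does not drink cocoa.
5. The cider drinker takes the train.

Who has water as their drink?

A

With clues 1–2, D is impossible for the one with drink water.
With clues 1–5, B and C are impossible for the one with drink water.
That leaves A.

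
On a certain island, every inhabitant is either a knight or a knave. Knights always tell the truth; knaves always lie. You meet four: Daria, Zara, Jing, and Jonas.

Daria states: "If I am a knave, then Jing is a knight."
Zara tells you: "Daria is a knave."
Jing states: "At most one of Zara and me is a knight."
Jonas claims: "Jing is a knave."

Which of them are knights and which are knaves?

Consider Daria. Suppose Daria is a knave.
Then no assignment of the remaining roles makes every statement match its speaker's type — contradiction.
So Daria is a knight.
With that fixed, Zara's statement is false, so Zara is a knave.
With that fixed, Jing's statement is true, so Jing is a knight.
With that fixed, Jonas's statement is false, so Jonas is a knave.

Daria: knight, Zara: knave, Jing: knight, Jonas: knave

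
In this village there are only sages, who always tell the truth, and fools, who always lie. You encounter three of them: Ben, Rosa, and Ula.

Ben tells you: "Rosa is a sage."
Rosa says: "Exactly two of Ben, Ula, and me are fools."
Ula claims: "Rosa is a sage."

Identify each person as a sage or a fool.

Ben: fool, Rosa: fool, Ula: fool

Consider Ben. Suppose Ben is a sage.
Then no assignment of the remaining roles makes every statement match its speaker's type — contradiction.
So Ben is a fool.
Consider Rosa. Suppose Rosa is a sage.
Then Ben's statement comes out true, contradicting Ben being a fool.
So Rosa is a fool.
With that fixed, Ula's statement is false, so Ula is a fool.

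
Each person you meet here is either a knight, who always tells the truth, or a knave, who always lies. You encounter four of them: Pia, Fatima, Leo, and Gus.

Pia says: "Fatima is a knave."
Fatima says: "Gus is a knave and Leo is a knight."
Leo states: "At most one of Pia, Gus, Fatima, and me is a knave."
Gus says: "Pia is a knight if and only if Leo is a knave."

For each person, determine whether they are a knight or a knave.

Consider Pia. Suppose Pia is a knave.
Then no assignment of the remaining roles makes every statement match its speaker's type — contradiction.
So Pia is a knight.
Consider Fatima. Suppose Fatima is a knight.
Then Pia's statement comes out false, contradicting Pia being a knight.
So Fatima is a knave.
Consider Leo. Suppose Leo is a knight.
Then no assignment of the remaining roles makes every statement match its speaker's type — contradiction.
So Leo is a knave.
With that fixed, Gus's statement is true, so Gus is a knight.

Pia: knight, Fatima: knave, Leo: knave, Gus: knight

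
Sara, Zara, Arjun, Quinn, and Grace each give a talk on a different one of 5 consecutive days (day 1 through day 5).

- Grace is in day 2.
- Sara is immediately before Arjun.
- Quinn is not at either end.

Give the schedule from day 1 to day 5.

From clue 1: Grace → day 2.
From clues 1–2: Sara is in {3,4}.
From clues 1–3: Zara → day 1, Quinn → day 3, Sara → day 4, Arjun → day 5.

Zara, Grace, Quinn, Sara, Arjun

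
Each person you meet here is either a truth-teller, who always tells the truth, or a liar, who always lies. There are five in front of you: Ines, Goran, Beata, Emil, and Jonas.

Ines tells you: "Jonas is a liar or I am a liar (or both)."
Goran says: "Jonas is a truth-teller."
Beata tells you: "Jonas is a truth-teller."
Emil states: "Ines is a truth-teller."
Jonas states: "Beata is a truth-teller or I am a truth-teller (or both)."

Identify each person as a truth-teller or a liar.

Ines: truth-teller, Goran: liar, Beata: liar, Emil: truth-teller, Jonas: liar

Consider Ines. Suppose Ines is a liar.
Then Ines's own statement would have to be false, but it can't be — contradiction.
So Ines is a truth-teller.
With that fixed, Emil's statement is true, so Emil is a truth-teller.
Consider Goran. Suppose Goran is a truth-teller.
Then no assignment of the remaining roles makes every statement match its speaker's type — contradiction.
So Goran is a liar.
Consider Beata. Suppose Beata is a truth-teller.
Then no assignment of the remaining roles makes every statement match its speaker's type — contradiction.
So Beata is a liar.
Consider Jonas. Suppose Jonas is a truth-teller.
Then Ines's statement comes out false, contradicting Ines being a truth-teller.
So Jonas is a liar.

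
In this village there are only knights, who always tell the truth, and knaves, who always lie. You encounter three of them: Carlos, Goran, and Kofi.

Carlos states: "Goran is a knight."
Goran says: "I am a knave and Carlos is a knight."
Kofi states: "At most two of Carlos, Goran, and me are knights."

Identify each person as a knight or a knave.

Consider Carlos. Suppose Carlos is a knight.
Then whichever role Goran has, Goran's statement has the wrong truth value — contradiction.
So Carlos is a knave.
With that fixed, Goran's statement is false, so Goran is a knave.
With that fixed, Kofi's statement is true, so Kofi is a knight.

Carlos: knave, Goran: knave, Kofi: knight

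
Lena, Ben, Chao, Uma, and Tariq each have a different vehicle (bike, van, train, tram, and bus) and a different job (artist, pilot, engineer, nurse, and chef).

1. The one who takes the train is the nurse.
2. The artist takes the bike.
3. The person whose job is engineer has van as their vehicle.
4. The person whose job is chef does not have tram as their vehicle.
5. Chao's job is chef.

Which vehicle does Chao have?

bus

With clues 1–5, bike, train, tram, and van are impossible for Chao's vehicle.
That leaves bus.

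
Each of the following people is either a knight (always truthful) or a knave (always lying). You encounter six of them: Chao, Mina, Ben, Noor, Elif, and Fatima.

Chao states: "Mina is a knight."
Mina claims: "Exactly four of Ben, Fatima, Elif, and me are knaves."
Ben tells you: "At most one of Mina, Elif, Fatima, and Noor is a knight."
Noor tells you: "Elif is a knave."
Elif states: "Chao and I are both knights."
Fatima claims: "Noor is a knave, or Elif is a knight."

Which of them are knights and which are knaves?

Chao: knave, Mina: knave, Ben: knight, Noor: knight, Elif: knave, Fatima: knave

Consider Chao. Suppose Chao is a knight.
Then no assignment of the remaining roles makes every statement match its speaker's type — contradiction.
So Chao is a knave.
With that fixed, Elif's statement is false, so Elif is a knave.
With that fixed, Noor's statement is true, so Noor is a knight.
With that fixed, Fatima's statement is false, so Fatima is a knave.
Consider Mina. Suppose Mina is a knight.
Then Chao's statement comes out true, contradicting Chao being a knave.
So Mina is a knave.
With that fixed, Ben's statement is true, so Ben is a knight.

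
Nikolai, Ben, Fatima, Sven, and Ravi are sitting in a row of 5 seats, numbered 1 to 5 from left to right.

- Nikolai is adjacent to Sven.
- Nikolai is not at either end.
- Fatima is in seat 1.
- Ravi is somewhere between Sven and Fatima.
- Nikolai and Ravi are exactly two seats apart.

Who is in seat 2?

With clues 1–3, Fatima is ruled out for seat 2.
With clues 1–4, Nikolai and Sven are ruled out for seat 2.
With clues 1–5, Ben is ruled out for seat 2.
So seat 2 is Ravi.

Ravi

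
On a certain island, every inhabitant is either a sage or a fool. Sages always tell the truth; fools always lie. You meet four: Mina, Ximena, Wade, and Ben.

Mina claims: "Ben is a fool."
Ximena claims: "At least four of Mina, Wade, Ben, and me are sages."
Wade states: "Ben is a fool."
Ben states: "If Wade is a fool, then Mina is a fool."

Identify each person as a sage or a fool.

Consider Mina. Suppose Mina is a sage.
Then no assignment of the remaining roles makes every statement match its speaker's type — contradiction.
So Mina is a fool.
With that fixed, Ximena's statement is false, so Ximena is a fool.
With that fixed, Ben's statement is true, so Ben is a sage.
With that fixed, Wade's statement is false, so Wade is a fool.

Mina: fool, Ximena: fool, Wade: fool, Ben: sage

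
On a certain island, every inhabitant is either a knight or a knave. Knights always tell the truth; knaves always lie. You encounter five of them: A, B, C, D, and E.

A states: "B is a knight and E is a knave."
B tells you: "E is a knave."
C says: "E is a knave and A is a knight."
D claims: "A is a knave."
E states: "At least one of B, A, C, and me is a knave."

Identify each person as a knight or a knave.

A: knave, B: knave, C: knave, D: knight, E: knight

Consider A. Suppose A is a knight.
Then no assignment of the remaining roles makes every statement match its speaker's type — contradiction.
So A is a knave.
With that fixed, C's statement is false, so C is a knave.
With that fixed, D's statement is true, so D is a knight.
With that fixed, E's statement is true, so E is a knight.
With that fixed, B's statement is false, so B is a knave.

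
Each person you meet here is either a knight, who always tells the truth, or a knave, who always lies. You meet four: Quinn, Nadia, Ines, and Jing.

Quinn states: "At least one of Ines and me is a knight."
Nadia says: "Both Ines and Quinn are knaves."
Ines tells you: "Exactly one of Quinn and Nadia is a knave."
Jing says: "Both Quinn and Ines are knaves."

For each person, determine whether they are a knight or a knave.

Consider Quinn. Suppose Quinn is a knave.
Then no assignment of the remaining roles makes every statement match its speaker's type — contradiction.
So Quinn is a knight.
With that fixed, Nadia's statement is false, so Nadia is a knave.
With that fixed, Ines's statement is true, so Ines is a knight.
With that fixed, Jing's statement is false, so Jing is a knave.

Quinn: knight, Nadia: knave, Ines: knight, Jing: knave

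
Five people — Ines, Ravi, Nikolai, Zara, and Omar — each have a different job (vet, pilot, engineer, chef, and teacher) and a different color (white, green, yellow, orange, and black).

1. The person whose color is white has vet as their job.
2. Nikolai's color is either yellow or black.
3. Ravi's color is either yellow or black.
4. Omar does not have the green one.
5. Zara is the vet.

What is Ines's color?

With clues 1–3, black and yellow are impossible for Ines's color.
With clues 1–5, orange and white are impossible for Ines's color.
That leaves green.

green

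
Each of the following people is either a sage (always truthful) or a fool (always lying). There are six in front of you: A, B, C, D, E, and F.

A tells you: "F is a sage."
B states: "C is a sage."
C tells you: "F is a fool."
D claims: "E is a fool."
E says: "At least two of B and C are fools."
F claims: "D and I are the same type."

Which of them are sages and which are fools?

Consider A. Suppose A is a sage.
Then no assignment of the remaining roles makes every statement match its speaker's type — contradiction.
So A is a fool.
Consider B. Suppose B is a fool.
Then no assignment of the remaining roles makes every statement match its speaker's type — contradiction.
So B is a sage.
With that fixed, E's statement is false, so E is a fool.
With that fixed, D's statement is true, so D is a sage.
Consider C. Suppose C is a fool.
Then B's statement comes out false, contradicting B being a sage.
So C is a sage.
Consider F. Suppose F is a sage.
Then A's statement comes out true, contradicting A being a fool.
So F is a fool.

A: fool, B: sage, C: sage, D: sage, E: fool, F: fool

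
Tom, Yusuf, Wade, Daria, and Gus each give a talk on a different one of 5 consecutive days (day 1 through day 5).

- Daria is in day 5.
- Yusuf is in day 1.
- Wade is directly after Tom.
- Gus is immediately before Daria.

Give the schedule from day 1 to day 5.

From clue 1: Daria → day 5.
From clues 1–2: Yusuf → day 1.
From clues 1–3: Tom is in {2,3}.
From clues 1–4: Tom → day 2, Wade → day 3, Gus → day 4.

Yusuf, Tom, Wade, Gus, Daria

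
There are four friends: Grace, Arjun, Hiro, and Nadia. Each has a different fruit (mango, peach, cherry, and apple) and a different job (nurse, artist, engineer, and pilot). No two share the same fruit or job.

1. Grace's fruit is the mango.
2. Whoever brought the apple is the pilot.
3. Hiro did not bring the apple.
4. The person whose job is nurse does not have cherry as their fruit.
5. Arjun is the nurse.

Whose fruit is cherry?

Clue 1 rules out Grace for the one with fruit cherry.
With clues 1–5, Arjun and Nadia are impossible for the one with fruit cherry.
That leaves Hiro.

Hiro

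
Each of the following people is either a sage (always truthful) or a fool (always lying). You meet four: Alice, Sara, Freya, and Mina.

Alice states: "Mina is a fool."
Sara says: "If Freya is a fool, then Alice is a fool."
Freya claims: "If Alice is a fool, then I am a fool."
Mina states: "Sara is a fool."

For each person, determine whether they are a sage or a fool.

Alice: sage, Sara: sage, Freya: sage, Mina: fool

Consider Alice. Suppose Alice is a fool.
Then whichever role Freya has, Freya's statement has the wrong truth value — contradiction.
So Alice is a sage.
With that fixed, Freya's statement is true, so Freya is a sage.
With that fixed, Sara's statement is true, so Sara is a sage.
With that fixed, Mina's statement is false, so Mina is a fool.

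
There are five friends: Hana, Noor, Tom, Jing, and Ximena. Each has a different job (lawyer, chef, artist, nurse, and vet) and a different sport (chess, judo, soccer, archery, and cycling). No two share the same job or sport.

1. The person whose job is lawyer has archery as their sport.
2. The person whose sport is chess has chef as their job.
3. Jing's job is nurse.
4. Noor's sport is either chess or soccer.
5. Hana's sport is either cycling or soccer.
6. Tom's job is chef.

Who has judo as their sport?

With clues 1–4, Noor is impossible for the one with sport judo.
With clues 1–5, Hana is impossible for the one with sport judo.
With clues 1–6, Tom and Ximena are impossible for the one with sport judo.
That leaves Jing.

Jing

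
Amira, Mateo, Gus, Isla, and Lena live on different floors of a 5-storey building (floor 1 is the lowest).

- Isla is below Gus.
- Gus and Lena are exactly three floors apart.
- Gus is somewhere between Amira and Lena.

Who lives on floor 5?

Amira

With clue 1, Isla is ruled out for floor 5.
With clues 1–3, Gus, Lena, and Mateo are ruled out for floor 5.
So floor 5 is Amira.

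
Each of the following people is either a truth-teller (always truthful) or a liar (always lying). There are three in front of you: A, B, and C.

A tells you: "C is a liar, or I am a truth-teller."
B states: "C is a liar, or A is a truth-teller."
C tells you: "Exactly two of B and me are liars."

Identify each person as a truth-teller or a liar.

Consider A. Suppose A is a liar.
Then no assignment of the remaining roles makes every statement match its speaker's type — contradiction.
So A is a truth-teller.
With that fixed, B's statement is true, so B is a truth-teller.
With that fixed, C's statement is false, so C is a liar.

A: truth-teller, B: truth-teller, C: liar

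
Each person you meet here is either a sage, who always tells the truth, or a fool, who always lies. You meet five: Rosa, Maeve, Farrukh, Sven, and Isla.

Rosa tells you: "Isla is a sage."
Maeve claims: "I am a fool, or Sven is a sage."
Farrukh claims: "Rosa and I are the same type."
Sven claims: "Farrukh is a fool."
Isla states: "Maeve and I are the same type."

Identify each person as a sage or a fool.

Consider Rosa. Suppose Rosa is a fool.
Then whichever role Farrukh has, Farrukh's statement has the wrong truth value — contradiction.
So Rosa is a sage.
Consider Maeve. Suppose Maeve is a fool.
Then Maeve's own statement would have to be false, but it can't be — contradiction.
So Maeve is a sage.
Consider Farrukh. Suppose Farrukh is a sage.
Then no assignment of the remaining roles makes every statement match its speaker's type — contradiction.
So Farrukh is a fool.
With that fixed, Sven's statement is true, so Sven is a sage.
Consider Isla. Suppose Isla is a fool.
Then Rosa's statement comes out false, contradicting Rosa being a sage.
So Isla is a sage.

Rosa: sage, Maeve: sage, Farrukh: fool, Sven: sage, Isla: sage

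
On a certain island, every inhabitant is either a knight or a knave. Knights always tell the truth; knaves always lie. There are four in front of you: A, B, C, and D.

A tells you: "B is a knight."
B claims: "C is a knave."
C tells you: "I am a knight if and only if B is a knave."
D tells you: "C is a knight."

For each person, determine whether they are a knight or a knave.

A: knave, B: knave, C: knight, D: knight

Consider A. Suppose A is a knight.
Then no assignment of the remaining roles makes every statement match its speaker's type — contradiction.
So A is a knave.
Consider B. Suppose B is a knight.
Then A's statement comes out true, contradicting A being a knave.
So B is a knave.
Consider C. Suppose C is a knave.
Then B's statement comes out true, contradicting B being a knave.
So C is a knight.
With that fixed, D's statement is true, so D is a knight.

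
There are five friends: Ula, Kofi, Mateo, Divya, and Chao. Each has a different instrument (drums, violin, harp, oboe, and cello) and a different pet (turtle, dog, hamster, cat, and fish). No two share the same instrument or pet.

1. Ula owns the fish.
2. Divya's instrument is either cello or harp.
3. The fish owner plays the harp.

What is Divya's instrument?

cello

With clues 1–2, drums, oboe, and violin are impossible for Divya's instrument.
With clues 1–3, harp is impossible for Divya's instrument.
That leaves cello.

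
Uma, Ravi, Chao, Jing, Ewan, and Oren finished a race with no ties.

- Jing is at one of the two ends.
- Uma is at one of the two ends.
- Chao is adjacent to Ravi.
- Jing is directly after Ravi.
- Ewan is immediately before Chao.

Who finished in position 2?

With clue 1, Jing is ruled out for place 2.
With clues 1–2, Uma is ruled out for place 2.
With clues 1–4, Chao and Ravi are ruled out for place 2.
With clues 1–5, Ewan is ruled out for place 2.
So place 2 is Oren.

Oren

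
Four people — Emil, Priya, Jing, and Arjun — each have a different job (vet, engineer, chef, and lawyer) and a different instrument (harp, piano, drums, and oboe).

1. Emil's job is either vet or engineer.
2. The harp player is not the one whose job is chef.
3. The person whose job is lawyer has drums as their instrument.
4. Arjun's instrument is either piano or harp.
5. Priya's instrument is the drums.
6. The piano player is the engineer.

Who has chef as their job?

Clue 1 rules out Emil for the one with job chef.
With clues 1–5, Priya is impossible for the one with job chef.
With clues 1–6, Arjun is impossible for the one with job chef.
That leaves Jing.

Jing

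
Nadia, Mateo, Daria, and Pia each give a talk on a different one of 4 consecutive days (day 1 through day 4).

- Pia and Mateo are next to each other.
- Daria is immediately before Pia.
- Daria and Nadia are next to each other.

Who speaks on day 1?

Nadia

With clues 1–2, Mateo and Pia are ruled out for day 1.
With clues 1–3, Daria is ruled out for day 1.
So day 1 is Nadia.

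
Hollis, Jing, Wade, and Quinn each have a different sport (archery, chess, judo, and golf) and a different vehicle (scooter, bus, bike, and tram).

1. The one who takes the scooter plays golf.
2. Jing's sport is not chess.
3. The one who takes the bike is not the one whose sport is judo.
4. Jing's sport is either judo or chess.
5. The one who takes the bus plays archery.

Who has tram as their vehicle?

Jing

With clues 1–5, Hollis, Quinn, and Wade are impossible for the one with vehicle tram.
That leaves Jing.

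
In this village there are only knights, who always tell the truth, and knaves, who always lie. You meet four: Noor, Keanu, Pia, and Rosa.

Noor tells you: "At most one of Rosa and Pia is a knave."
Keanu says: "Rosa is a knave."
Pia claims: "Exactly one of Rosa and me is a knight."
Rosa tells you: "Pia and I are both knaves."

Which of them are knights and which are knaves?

Consider Noor. Suppose Noor is a knave.
Then no assignment of the remaining roles makes every statement match its speaker's type — contradiction.
So Noor is a knight.
Consider Keanu. Suppose Keanu is a knave.
Then no assignment of the remaining roles makes every statement match its speaker's type — contradiction.
So Keanu is a knight.
Consider Pia. Suppose Pia is a knave.
Then whichever role Rosa has, Rosa's statement has the wrong truth value — contradiction.
So Pia is a knight.
With that fixed, Rosa's statement is false, so Rosa is a knave.

Noor: knight, Keanu: knight, Pia: knight, Rosa: knave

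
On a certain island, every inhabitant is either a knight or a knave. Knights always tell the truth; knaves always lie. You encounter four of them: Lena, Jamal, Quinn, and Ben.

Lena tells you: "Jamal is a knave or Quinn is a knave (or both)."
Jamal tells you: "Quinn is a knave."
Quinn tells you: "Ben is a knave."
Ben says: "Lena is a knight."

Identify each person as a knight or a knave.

Consider Lena. Suppose Lena is a knave.
Then no assignment of the remaining roles makes every statement match its speaker's type — contradiction.
So Lena is a knight.
With that fixed, Ben's statement is true, so Ben is a knight.
With that fixed, Quinn's statement is false, so Quinn is a knave.
With that fixed, Jamal's statement is true, so Jamal is a knight.

Lena: knight, Jamal: knight, Quinn: knave, Ben: knight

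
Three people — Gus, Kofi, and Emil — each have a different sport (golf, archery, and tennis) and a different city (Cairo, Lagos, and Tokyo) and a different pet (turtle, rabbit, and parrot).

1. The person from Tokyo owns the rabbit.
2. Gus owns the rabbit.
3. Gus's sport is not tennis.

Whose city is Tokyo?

With clues 1–2, Emil and Kofi are impossible for the one with city Tokyo.
That leaves Gus.

Gus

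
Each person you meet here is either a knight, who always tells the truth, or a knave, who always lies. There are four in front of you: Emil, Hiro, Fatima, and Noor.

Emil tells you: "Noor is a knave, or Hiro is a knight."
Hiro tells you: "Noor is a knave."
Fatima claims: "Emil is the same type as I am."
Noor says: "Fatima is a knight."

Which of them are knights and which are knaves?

Consider Emil. Suppose Emil is a knave.
Then whichever role Fatima has, Fatima's statement has the wrong truth value — contradiction.
So Emil is a knight.
Consider Hiro. Suppose Hiro is a knave.
Then no assignment of the remaining roles makes every statement match its speaker's type — contradiction.
So Hiro is a knight.
Consider Fatima. Suppose Fatima is a knight.
Then no assignment of the remaining roles makes every statement match its speaker's type — contradiction.
So Fatima is a knave.
With that fixed, Noor's statement is false, so Noor is a knave.

Emil: knight, Hiro: knight, Fatima: knave, Noor: knave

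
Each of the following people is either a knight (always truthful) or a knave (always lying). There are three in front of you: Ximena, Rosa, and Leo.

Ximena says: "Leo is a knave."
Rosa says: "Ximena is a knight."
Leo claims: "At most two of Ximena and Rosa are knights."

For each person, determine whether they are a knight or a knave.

Regardless of anyone's role, Leo's statement is true, so Leo is a knight.
With that fixed, Ximena's statement is false, so Ximena is a knave.
With that fixed, Rosa's statement is false, so Rosa is a knave.

Ximena: knave, Rosa: knave, Leo: knight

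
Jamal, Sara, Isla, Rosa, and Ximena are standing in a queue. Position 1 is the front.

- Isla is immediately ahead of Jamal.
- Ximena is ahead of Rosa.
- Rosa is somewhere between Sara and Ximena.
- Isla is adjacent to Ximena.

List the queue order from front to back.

From clue 1: Jamal is in {2,3,4,5}.
From clues 1–3: Sara is in {3,5}.
From clues 1–4: Ximena → position 1, Isla → position 2, Jamal → position 3, Rosa → position 4, Sara → position 5.

Ximena, Isla, Jamal, Rosa, Sara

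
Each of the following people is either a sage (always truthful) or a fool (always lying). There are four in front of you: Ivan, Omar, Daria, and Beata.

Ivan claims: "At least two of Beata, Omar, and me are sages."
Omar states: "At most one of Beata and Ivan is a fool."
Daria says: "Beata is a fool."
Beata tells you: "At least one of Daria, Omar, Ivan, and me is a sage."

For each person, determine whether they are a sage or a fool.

Consider Ivan. Suppose Ivan is a fool.
Then no assignment of the remaining roles makes every statement match its speaker's type — contradiction.
So Ivan is a sage.
With that fixed, Omar's statement is true, so Omar is a sage.
With that fixed, Beata's statement is true, so Beata is a sage.
With that fixed, Daria's statement is false, so Daria is a fool.

Ivan: sage, Omar: sage, Daria: fool, Beata: sage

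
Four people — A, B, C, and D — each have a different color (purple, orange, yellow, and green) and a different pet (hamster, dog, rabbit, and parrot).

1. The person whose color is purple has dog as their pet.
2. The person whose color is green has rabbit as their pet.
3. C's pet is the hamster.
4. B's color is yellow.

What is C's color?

With clues 1–3, green and purple are impossible for C's color.
With clues 1–4, yellow is impossible for C's color.
That leaves orange.

orange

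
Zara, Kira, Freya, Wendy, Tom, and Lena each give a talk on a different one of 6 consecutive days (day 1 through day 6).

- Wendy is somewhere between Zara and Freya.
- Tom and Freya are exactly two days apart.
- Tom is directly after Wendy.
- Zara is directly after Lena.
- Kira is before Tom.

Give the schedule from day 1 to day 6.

Kira, Freya, Wendy, Tom, Lena, Zara

From clue 1: Wendy is in {2,3,4,5}.
From clues 1–3: Wendy is in {2,3,4}.
From clues 1–4: Wendy is in {2,3}.
From clues 1–5: Kira → day 1, Freya → day 2, Wendy → day 3, Tom → day 4, Lena → day 5, Zara → day 6.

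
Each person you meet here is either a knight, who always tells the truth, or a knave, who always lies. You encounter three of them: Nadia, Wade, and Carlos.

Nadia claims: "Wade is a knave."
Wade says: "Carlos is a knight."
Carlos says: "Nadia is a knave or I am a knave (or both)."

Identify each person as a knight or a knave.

Consider Nadia. Suppose Nadia is a knight.
Then whichever role Carlos has, Carlos's statement has the wrong truth value — contradiction.
So Nadia is a knave.
With that fixed, Carlos's statement is true, so Carlos is a knight.
With that fixed, Wade's statement is true, so Wade is a knight.

Nadia: knave, Wade: knight, Carlos: knight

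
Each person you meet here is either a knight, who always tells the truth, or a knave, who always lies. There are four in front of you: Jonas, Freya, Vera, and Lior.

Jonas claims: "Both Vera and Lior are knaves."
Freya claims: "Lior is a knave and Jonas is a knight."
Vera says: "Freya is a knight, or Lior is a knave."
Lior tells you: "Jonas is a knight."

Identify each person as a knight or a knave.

Jonas: knave, Freya: knave, Vera: knight, Lior: knave

Consider Jonas. Suppose Jonas is a knight.
Then no assignment of the remaining roles makes every statement match its speaker's type — contradiction.
So Jonas is a knave.
With that fixed, Freya's statement is false, so Freya is a knave.
With that fixed, Lior's statement is false, so Lior is a knave.
With that fixed, Vera's statement is true, so Vera is a knight.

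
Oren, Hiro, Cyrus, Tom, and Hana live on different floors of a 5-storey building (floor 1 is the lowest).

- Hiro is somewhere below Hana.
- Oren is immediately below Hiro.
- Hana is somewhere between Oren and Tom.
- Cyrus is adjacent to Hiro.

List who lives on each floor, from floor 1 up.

From clue 1: Hiro is in {1,2,3,4}.
From clues 1–2: Oren is in {1,2,3}.
From clues 1–3: Oren is in {1,2}.
From clues 1–4: Oren → floor 1, Hiro → floor 2, Cyrus → floor 3, Hana → floor 4, Tom → floor 5.

Oren, Hiro, Cyrus, Hana, Tom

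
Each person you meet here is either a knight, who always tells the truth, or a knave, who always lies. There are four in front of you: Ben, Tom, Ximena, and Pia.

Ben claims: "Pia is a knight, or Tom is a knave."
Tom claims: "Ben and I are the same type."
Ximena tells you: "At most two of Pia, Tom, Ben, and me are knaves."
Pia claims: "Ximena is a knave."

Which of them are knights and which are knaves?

Consider Ben. Suppose Ben is a knave.
Then whichever role Tom has, Tom's statement has the wrong truth value — contradiction.
So Ben is a knight.
Consider Tom. Suppose Tom is a knight.
Then no assignment of the remaining roles makes every statement match its speaker's type — contradiction.
So Tom is a knave.
Consider Ximena. Suppose Ximena is a knave.
Then no assignment of the remaining roles makes every statement match its speaker's type — contradiction.
So Ximena is a knight.
With that fixed, Pia's statement is false, so Pia is a knave.

Ben: knight, Tom: knave, Ximena: knight, Pia: knave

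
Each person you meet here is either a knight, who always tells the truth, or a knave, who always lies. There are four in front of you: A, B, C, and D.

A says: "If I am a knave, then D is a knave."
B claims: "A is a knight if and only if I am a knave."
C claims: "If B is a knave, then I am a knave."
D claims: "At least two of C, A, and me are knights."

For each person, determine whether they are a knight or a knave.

A: knave, B: knight, C: knight, D: knight

Consider A. Suppose A is a knight.
Then whichever role B has, B's statement has the wrong truth value — contradiction.
So A is a knave.
Consider B. Suppose B is a knave.
Then whichever role C has, C's statement has the wrong truth value — contradiction.
So B is a knight.
With that fixed, C's statement is true, so C is a knight.
Consider D. Suppose D is a knave.
Then A's statement comes out true, contradicting A being a knave.
So D is a knight.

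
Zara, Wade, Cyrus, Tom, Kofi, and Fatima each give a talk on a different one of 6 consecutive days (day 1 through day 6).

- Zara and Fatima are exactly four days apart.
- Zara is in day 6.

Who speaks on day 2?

With clues 1–2, Cyrus, Kofi, Tom, Wade, and Zara are ruled out for day 2.
So day 2 is Fatima.

Fatima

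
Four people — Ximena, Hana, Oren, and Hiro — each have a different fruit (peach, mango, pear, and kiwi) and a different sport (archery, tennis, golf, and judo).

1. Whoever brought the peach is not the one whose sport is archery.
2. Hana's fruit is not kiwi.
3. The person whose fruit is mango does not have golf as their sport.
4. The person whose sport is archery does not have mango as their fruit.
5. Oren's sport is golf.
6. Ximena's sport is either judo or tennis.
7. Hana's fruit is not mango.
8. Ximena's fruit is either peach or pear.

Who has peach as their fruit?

Ximena

With clues 1–8, Hana, Hiro, and Oren are impossible for the one with fruit peach.
That leaves Ximena.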